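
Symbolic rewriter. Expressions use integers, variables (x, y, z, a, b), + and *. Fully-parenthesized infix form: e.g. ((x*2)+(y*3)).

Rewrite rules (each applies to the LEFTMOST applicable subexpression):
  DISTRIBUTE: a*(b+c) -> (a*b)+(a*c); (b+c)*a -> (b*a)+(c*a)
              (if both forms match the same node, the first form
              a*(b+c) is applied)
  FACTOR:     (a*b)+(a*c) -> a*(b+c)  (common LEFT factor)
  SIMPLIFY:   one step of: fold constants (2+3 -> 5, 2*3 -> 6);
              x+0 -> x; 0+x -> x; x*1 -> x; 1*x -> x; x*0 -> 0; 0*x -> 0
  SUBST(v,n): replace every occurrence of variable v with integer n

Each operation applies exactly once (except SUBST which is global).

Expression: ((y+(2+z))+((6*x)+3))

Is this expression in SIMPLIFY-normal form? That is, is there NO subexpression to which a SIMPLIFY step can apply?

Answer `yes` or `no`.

Answer: yes

Derivation:
Expression: ((y+(2+z))+((6*x)+3))
Scanning for simplifiable subexpressions (pre-order)...
  at root: ((y+(2+z))+((6*x)+3)) (not simplifiable)
  at L: (y+(2+z)) (not simplifiable)
  at LR: (2+z) (not simplifiable)
  at R: ((6*x)+3) (not simplifiable)
  at RL: (6*x) (not simplifiable)
Result: no simplifiable subexpression found -> normal form.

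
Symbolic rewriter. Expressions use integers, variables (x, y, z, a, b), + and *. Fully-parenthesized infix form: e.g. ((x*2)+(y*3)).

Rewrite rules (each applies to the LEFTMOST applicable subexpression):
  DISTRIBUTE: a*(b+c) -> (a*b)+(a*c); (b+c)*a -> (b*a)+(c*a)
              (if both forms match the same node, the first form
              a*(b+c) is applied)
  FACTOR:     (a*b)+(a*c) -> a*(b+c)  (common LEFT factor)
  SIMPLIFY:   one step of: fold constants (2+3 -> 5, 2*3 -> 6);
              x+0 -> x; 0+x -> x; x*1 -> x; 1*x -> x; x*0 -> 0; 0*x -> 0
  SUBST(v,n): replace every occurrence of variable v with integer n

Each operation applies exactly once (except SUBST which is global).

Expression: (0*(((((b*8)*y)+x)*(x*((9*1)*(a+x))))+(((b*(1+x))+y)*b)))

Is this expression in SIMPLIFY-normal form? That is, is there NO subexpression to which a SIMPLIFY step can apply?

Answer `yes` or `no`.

Answer: no

Derivation:
Expression: (0*(((((b*8)*y)+x)*(x*((9*1)*(a+x))))+(((b*(1+x))+y)*b)))
Scanning for simplifiable subexpressions (pre-order)...
  at root: (0*(((((b*8)*y)+x)*(x*((9*1)*(a+x))))+(((b*(1+x))+y)*b))) (SIMPLIFIABLE)
  at R: (((((b*8)*y)+x)*(x*((9*1)*(a+x))))+(((b*(1+x))+y)*b)) (not simplifiable)
  at RL: ((((b*8)*y)+x)*(x*((9*1)*(a+x)))) (not simplifiable)
  at RLL: (((b*8)*y)+x) (not simplifiable)
  at RLLL: ((b*8)*y) (not simplifiable)
  at RLLLL: (b*8) (not simplifiable)
  at RLR: (x*((9*1)*(a+x))) (not simplifiable)
  at RLRR: ((9*1)*(a+x)) (not simplifiable)
  at RLRRL: (9*1) (SIMPLIFIABLE)
  at RLRRR: (a+x) (not simplifiable)
  at RR: (((b*(1+x))+y)*b) (not simplifiable)
  at RRL: ((b*(1+x))+y) (not simplifiable)
  at RRLL: (b*(1+x)) (not simplifiable)
  at RRLLR: (1+x) (not simplifiable)
Found simplifiable subexpr at path root: (0*(((((b*8)*y)+x)*(x*((9*1)*(a+x))))+(((b*(1+x))+y)*b)))
One SIMPLIFY step would give: 0
-> NOT in normal form.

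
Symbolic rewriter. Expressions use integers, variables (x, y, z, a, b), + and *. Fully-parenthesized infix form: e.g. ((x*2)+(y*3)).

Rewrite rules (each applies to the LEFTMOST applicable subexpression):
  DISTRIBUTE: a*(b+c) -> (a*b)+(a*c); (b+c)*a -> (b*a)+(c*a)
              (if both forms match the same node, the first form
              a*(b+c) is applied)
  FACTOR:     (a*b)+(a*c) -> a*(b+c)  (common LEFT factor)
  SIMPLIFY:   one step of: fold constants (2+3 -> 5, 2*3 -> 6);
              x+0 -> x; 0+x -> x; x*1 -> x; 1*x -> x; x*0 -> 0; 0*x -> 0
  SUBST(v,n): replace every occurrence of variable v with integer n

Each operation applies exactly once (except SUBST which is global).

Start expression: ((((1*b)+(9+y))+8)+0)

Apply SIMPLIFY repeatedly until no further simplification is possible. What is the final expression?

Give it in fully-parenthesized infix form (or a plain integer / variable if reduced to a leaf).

Answer: ((b+(9+y))+8)

Derivation:
Start: ((((1*b)+(9+y))+8)+0)
Step 1: at root: ((((1*b)+(9+y))+8)+0) -> (((1*b)+(9+y))+8); overall: ((((1*b)+(9+y))+8)+0) -> (((1*b)+(9+y))+8)
Step 2: at LL: (1*b) -> b; overall: (((1*b)+(9+y))+8) -> ((b+(9+y))+8)
Fixed point: ((b+(9+y))+8)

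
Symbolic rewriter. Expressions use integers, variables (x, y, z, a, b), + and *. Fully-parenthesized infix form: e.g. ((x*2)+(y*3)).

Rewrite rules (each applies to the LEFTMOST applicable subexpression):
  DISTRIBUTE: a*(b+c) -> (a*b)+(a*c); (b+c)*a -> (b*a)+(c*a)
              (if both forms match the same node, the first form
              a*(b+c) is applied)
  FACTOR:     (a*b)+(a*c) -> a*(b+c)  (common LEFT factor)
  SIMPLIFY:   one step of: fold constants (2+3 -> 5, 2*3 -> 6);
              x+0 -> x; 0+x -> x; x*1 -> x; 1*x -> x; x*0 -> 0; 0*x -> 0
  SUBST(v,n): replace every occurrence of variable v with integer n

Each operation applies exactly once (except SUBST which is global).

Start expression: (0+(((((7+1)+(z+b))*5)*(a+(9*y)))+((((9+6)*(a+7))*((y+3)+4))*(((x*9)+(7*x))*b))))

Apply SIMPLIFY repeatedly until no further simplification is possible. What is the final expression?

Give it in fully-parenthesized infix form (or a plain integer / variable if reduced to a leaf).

Start: (0+(((((7+1)+(z+b))*5)*(a+(9*y)))+((((9+6)*(a+7))*((y+3)+4))*(((x*9)+(7*x))*b))))
Step 1: at root: (0+(((((7+1)+(z+b))*5)*(a+(9*y)))+((((9+6)*(a+7))*((y+3)+4))*(((x*9)+(7*x))*b)))) -> (((((7+1)+(z+b))*5)*(a+(9*y)))+((((9+6)*(a+7))*((y+3)+4))*(((x*9)+(7*x))*b))); overall: (0+(((((7+1)+(z+b))*5)*(a+(9*y)))+((((9+6)*(a+7))*((y+3)+4))*(((x*9)+(7*x))*b)))) -> (((((7+1)+(z+b))*5)*(a+(9*y)))+((((9+6)*(a+7))*((y+3)+4))*(((x*9)+(7*x))*b)))
Step 2: at LLLL: (7+1) -> 8; overall: (((((7+1)+(z+b))*5)*(a+(9*y)))+((((9+6)*(a+7))*((y+3)+4))*(((x*9)+(7*x))*b))) -> ((((8+(z+b))*5)*(a+(9*y)))+((((9+6)*(a+7))*((y+3)+4))*(((x*9)+(7*x))*b)))
Step 3: at RLLL: (9+6) -> 15; overall: ((((8+(z+b))*5)*(a+(9*y)))+((((9+6)*(a+7))*((y+3)+4))*(((x*9)+(7*x))*b))) -> ((((8+(z+b))*5)*(a+(9*y)))+(((15*(a+7))*((y+3)+4))*(((x*9)+(7*x))*b)))
Fixed point: ((((8+(z+b))*5)*(a+(9*y)))+(((15*(a+7))*((y+3)+4))*(((x*9)+(7*x))*b)))

Answer: ((((8+(z+b))*5)*(a+(9*y)))+(((15*(a+7))*((y+3)+4))*(((x*9)+(7*x))*b)))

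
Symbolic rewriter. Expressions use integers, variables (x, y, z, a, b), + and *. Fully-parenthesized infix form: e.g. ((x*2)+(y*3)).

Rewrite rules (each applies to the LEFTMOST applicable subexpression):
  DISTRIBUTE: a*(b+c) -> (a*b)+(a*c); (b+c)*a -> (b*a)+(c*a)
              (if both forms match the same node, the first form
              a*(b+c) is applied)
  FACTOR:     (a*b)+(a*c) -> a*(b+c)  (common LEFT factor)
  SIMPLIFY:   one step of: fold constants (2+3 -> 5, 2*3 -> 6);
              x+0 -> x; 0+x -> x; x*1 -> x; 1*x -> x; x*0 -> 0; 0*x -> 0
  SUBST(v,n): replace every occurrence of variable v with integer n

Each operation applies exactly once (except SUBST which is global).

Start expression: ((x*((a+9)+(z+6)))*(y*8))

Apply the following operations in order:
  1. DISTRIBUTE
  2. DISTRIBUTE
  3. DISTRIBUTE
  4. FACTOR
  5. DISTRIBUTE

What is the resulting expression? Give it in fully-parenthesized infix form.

Start: ((x*((a+9)+(z+6)))*(y*8))
Apply DISTRIBUTE at L (target: (x*((a+9)+(z+6)))): ((x*((a+9)+(z+6)))*(y*8)) -> (((x*(a+9))+(x*(z+6)))*(y*8))
Apply DISTRIBUTE at root (target: (((x*(a+9))+(x*(z+6)))*(y*8))): (((x*(a+9))+(x*(z+6)))*(y*8)) -> (((x*(a+9))*(y*8))+((x*(z+6))*(y*8)))
Apply DISTRIBUTE at LL (target: (x*(a+9))): (((x*(a+9))*(y*8))+((x*(z+6))*(y*8))) -> ((((x*a)+(x*9))*(y*8))+((x*(z+6))*(y*8)))
Apply FACTOR at LL (target: ((x*a)+(x*9))): ((((x*a)+(x*9))*(y*8))+((x*(z+6))*(y*8))) -> (((x*(a+9))*(y*8))+((x*(z+6))*(y*8)))
Apply DISTRIBUTE at LL (target: (x*(a+9))): (((x*(a+9))*(y*8))+((x*(z+6))*(y*8))) -> ((((x*a)+(x*9))*(y*8))+((x*(z+6))*(y*8)))

Answer: ((((x*a)+(x*9))*(y*8))+((x*(z+6))*(y*8)))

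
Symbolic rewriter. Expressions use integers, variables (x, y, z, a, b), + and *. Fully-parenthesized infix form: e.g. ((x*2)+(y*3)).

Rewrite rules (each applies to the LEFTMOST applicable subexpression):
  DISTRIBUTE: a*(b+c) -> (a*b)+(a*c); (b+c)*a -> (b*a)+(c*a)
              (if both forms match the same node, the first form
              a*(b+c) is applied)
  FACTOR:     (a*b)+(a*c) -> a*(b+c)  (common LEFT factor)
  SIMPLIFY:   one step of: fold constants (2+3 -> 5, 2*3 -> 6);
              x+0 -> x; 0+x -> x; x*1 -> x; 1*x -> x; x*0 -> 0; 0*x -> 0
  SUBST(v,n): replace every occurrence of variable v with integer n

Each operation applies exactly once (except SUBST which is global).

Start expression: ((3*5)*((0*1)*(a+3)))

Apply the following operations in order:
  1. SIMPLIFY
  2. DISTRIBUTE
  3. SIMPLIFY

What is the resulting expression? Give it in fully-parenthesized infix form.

Answer: (15*((0*a)+((0*1)*3)))

Derivation:
Start: ((3*5)*((0*1)*(a+3)))
Apply SIMPLIFY at L (target: (3*5)): ((3*5)*((0*1)*(a+3))) -> (15*((0*1)*(a+3)))
Apply DISTRIBUTE at R (target: ((0*1)*(a+3))): (15*((0*1)*(a+3))) -> (15*(((0*1)*a)+((0*1)*3)))
Apply SIMPLIFY at RLL (target: (0*1)): (15*(((0*1)*a)+((0*1)*3))) -> (15*((0*a)+((0*1)*3)))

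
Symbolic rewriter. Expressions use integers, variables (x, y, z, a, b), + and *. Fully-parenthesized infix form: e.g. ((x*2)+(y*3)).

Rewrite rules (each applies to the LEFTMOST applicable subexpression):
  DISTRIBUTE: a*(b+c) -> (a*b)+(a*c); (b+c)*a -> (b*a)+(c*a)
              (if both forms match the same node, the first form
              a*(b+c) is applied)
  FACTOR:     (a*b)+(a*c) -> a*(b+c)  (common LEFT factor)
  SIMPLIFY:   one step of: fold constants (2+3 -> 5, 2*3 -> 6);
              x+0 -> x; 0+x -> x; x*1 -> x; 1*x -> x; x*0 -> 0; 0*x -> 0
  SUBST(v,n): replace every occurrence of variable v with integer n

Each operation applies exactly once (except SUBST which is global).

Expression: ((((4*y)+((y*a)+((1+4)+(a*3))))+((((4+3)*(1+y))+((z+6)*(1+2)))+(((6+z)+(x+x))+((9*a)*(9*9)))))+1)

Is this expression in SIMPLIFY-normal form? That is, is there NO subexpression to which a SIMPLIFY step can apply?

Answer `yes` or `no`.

Answer: no

Derivation:
Expression: ((((4*y)+((y*a)+((1+4)+(a*3))))+((((4+3)*(1+y))+((z+6)*(1+2)))+(((6+z)+(x+x))+((9*a)*(9*9)))))+1)
Scanning for simplifiable subexpressions (pre-order)...
  at root: ((((4*y)+((y*a)+((1+4)+(a*3))))+((((4+3)*(1+y))+((z+6)*(1+2)))+(((6+z)+(x+x))+((9*a)*(9*9)))))+1) (not simplifiable)
  at L: (((4*y)+((y*a)+((1+4)+(a*3))))+((((4+3)*(1+y))+((z+6)*(1+2)))+(((6+z)+(x+x))+((9*a)*(9*9))))) (not simplifiable)
  at LL: ((4*y)+((y*a)+((1+4)+(a*3)))) (not simplifiable)
  at LLL: (4*y) (not simplifiable)
  at LLR: ((y*a)+((1+4)+(a*3))) (not simplifiable)
  at LLRL: (y*a) (not simplifiable)
  at LLRR: ((1+4)+(a*3)) (not simplifiable)
  at LLRRL: (1+4) (SIMPLIFIABLE)
  at LLRRR: (a*3) (not simplifiable)
  at LR: ((((4+3)*(1+y))+((z+6)*(1+2)))+(((6+z)+(x+x))+((9*a)*(9*9)))) (not simplifiable)
  at LRL: (((4+3)*(1+y))+((z+6)*(1+2))) (not simplifiable)
  at LRLL: ((4+3)*(1+y)) (not simplifiable)
  at LRLLL: (4+3) (SIMPLIFIABLE)
  at LRLLR: (1+y) (not simplifiable)
  at LRLR: ((z+6)*(1+2)) (not simplifiable)
  at LRLRL: (z+6) (not simplifiable)
  at LRLRR: (1+2) (SIMPLIFIABLE)
  at LRR: (((6+z)+(x+x))+((9*a)*(9*9))) (not simplifiable)
  at LRRL: ((6+z)+(x+x)) (not simplifiable)
  at LRRLL: (6+z) (not simplifiable)
  at LRRLR: (x+x) (not simplifiable)
  at LRRR: ((9*a)*(9*9)) (not simplifiable)
  at LRRRL: (9*a) (not simplifiable)
  at LRRRR: (9*9) (SIMPLIFIABLE)
Found simplifiable subexpr at path LLRRL: (1+4)
One SIMPLIFY step would give: ((((4*y)+((y*a)+(5+(a*3))))+((((4+3)*(1+y))+((z+6)*(1+2)))+(((6+z)+(x+x))+((9*a)*(9*9)))))+1)
-> NOT in normal form.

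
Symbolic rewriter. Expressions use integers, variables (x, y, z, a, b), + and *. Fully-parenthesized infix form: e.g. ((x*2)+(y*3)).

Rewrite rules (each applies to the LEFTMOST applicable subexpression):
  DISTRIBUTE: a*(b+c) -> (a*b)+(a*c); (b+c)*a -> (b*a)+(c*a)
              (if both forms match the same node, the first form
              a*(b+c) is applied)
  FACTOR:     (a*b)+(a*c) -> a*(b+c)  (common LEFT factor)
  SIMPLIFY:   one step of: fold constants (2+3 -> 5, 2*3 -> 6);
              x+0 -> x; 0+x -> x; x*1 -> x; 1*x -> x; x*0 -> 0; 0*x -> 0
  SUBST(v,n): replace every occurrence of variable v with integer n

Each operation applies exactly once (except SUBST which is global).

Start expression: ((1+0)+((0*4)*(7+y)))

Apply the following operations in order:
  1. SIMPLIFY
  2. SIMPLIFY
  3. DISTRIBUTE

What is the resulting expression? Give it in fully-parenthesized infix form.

Answer: (1+((0*7)+(0*y)))

Derivation:
Start: ((1+0)+((0*4)*(7+y)))
Apply SIMPLIFY at L (target: (1+0)): ((1+0)+((0*4)*(7+y))) -> (1+((0*4)*(7+y)))
Apply SIMPLIFY at RL (target: (0*4)): (1+((0*4)*(7+y))) -> (1+(0*(7+y)))
Apply DISTRIBUTE at R (target: (0*(7+y))): (1+(0*(7+y))) -> (1+((0*7)+(0*y)))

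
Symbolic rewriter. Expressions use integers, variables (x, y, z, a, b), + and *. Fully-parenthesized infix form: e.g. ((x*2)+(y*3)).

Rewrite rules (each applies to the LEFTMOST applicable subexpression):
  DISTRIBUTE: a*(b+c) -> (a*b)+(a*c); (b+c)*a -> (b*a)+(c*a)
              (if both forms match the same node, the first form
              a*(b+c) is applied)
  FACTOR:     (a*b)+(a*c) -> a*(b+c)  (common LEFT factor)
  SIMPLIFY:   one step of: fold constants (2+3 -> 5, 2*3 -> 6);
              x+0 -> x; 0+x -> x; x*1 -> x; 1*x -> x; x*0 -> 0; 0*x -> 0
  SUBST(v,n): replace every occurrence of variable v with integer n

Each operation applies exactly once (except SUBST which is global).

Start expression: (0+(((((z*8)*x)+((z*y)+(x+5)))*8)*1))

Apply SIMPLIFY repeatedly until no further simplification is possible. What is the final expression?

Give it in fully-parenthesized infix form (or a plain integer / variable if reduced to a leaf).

Answer: ((((z*8)*x)+((z*y)+(x+5)))*8)

Derivation:
Start: (0+(((((z*8)*x)+((z*y)+(x+5)))*8)*1))
Step 1: at root: (0+(((((z*8)*x)+((z*y)+(x+5)))*8)*1)) -> (((((z*8)*x)+((z*y)+(x+5)))*8)*1); overall: (0+(((((z*8)*x)+((z*y)+(x+5)))*8)*1)) -> (((((z*8)*x)+((z*y)+(x+5)))*8)*1)
Step 2: at root: (((((z*8)*x)+((z*y)+(x+5)))*8)*1) -> ((((z*8)*x)+((z*y)+(x+5)))*8); overall: (((((z*8)*x)+((z*y)+(x+5)))*8)*1) -> ((((z*8)*x)+((z*y)+(x+5)))*8)
Fixed point: ((((z*8)*x)+((z*y)+(x+5)))*8)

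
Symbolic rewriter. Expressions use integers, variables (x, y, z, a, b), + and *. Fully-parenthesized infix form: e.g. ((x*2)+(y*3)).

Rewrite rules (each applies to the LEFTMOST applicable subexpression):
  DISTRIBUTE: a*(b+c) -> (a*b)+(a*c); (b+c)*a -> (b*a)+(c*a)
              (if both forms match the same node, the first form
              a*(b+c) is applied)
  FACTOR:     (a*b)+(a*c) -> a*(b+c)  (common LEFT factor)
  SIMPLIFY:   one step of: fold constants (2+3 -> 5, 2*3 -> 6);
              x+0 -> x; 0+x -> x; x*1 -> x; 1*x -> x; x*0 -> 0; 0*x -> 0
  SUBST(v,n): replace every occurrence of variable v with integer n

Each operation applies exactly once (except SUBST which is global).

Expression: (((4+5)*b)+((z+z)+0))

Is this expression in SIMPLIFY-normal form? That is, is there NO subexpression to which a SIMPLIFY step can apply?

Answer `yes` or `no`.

Expression: (((4+5)*b)+((z+z)+0))
Scanning for simplifiable subexpressions (pre-order)...
  at root: (((4+5)*b)+((z+z)+0)) (not simplifiable)
  at L: ((4+5)*b) (not simplifiable)
  at LL: (4+5) (SIMPLIFIABLE)
  at R: ((z+z)+0) (SIMPLIFIABLE)
  at RL: (z+z) (not simplifiable)
Found simplifiable subexpr at path LL: (4+5)
One SIMPLIFY step would give: ((9*b)+((z+z)+0))
-> NOT in normal form.

Answer: no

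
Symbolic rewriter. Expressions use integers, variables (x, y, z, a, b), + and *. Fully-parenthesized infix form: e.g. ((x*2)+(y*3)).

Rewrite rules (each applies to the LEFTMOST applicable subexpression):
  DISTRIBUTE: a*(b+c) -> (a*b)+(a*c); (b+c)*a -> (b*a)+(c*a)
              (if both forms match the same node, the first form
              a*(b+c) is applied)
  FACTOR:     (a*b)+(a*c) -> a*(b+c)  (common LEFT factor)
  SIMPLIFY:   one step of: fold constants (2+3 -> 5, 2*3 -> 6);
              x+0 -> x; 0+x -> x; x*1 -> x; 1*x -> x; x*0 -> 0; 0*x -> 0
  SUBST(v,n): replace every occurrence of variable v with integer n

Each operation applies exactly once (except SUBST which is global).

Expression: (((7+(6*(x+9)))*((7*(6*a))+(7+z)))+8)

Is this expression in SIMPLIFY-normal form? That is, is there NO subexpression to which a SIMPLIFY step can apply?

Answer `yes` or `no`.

Answer: yes

Derivation:
Expression: (((7+(6*(x+9)))*((7*(6*a))+(7+z)))+8)
Scanning for simplifiable subexpressions (pre-order)...
  at root: (((7+(6*(x+9)))*((7*(6*a))+(7+z)))+8) (not simplifiable)
  at L: ((7+(6*(x+9)))*((7*(6*a))+(7+z))) (not simplifiable)
  at LL: (7+(6*(x+9))) (not simplifiable)
  at LLR: (6*(x+9)) (not simplifiable)
  at LLRR: (x+9) (not simplifiable)
  at LR: ((7*(6*a))+(7+z)) (not simplifiable)
  at LRL: (7*(6*a)) (not simplifiable)
  at LRLR: (6*a) (not simplifiable)
  at LRR: (7+z) (not simplifiable)
Result: no simplifiable subexpression found -> normal form.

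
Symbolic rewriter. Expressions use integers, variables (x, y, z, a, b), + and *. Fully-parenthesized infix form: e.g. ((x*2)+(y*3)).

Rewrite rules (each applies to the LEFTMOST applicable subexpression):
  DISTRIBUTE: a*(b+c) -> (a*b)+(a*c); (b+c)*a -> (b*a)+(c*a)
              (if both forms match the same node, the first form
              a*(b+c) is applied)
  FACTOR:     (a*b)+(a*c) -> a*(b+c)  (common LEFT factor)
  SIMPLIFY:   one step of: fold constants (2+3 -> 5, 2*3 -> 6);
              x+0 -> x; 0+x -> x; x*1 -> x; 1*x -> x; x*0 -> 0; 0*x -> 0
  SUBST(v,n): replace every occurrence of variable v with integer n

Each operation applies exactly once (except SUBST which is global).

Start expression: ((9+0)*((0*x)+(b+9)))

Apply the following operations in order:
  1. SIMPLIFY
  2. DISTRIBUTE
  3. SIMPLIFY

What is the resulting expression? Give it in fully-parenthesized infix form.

Start: ((9+0)*((0*x)+(b+9)))
Apply SIMPLIFY at L (target: (9+0)): ((9+0)*((0*x)+(b+9))) -> (9*((0*x)+(b+9)))
Apply DISTRIBUTE at root (target: (9*((0*x)+(b+9)))): (9*((0*x)+(b+9))) -> ((9*(0*x))+(9*(b+9)))
Apply SIMPLIFY at LR (target: (0*x)): ((9*(0*x))+(9*(b+9))) -> ((9*0)+(9*(b+9)))

Answer: ((9*0)+(9*(b+9)))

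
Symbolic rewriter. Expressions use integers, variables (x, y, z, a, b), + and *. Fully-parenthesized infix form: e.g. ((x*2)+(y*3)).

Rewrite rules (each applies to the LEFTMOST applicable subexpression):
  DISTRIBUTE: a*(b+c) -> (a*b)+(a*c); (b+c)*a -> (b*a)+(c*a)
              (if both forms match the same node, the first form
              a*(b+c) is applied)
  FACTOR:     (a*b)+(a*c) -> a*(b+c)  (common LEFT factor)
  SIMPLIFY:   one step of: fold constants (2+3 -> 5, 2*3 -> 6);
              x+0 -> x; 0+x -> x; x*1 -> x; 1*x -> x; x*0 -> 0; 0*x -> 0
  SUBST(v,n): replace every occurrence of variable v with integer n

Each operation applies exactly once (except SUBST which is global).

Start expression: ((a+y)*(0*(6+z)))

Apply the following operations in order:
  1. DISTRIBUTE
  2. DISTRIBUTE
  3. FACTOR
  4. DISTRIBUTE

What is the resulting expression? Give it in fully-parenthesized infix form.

Start: ((a+y)*(0*(6+z)))
Apply DISTRIBUTE at root (target: ((a+y)*(0*(6+z)))): ((a+y)*(0*(6+z))) -> ((a*(0*(6+z)))+(y*(0*(6+z))))
Apply DISTRIBUTE at LR (target: (0*(6+z))): ((a*(0*(6+z)))+(y*(0*(6+z)))) -> ((a*((0*6)+(0*z)))+(y*(0*(6+z))))
Apply FACTOR at LR (target: ((0*6)+(0*z))): ((a*((0*6)+(0*z)))+(y*(0*(6+z)))) -> ((a*(0*(6+z)))+(y*(0*(6+z))))
Apply DISTRIBUTE at LR (target: (0*(6+z))): ((a*(0*(6+z)))+(y*(0*(6+z)))) -> ((a*((0*6)+(0*z)))+(y*(0*(6+z))))

Answer: ((a*((0*6)+(0*z)))+(y*(0*(6+z))))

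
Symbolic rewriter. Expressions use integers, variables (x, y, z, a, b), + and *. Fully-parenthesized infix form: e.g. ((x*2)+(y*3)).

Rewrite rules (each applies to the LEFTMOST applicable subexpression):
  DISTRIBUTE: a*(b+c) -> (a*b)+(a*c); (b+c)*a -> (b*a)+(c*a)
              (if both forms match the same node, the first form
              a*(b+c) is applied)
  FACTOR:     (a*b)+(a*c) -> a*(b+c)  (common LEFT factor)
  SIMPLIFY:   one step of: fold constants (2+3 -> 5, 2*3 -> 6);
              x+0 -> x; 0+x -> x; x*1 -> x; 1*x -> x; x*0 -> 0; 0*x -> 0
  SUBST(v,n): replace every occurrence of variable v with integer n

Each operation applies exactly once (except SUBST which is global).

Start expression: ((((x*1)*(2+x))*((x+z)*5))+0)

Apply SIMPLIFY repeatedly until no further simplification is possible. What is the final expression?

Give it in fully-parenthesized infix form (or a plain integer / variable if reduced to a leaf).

Start: ((((x*1)*(2+x))*((x+z)*5))+0)
Step 1: at root: ((((x*1)*(2+x))*((x+z)*5))+0) -> (((x*1)*(2+x))*((x+z)*5)); overall: ((((x*1)*(2+x))*((x+z)*5))+0) -> (((x*1)*(2+x))*((x+z)*5))
Step 2: at LL: (x*1) -> x; overall: (((x*1)*(2+x))*((x+z)*5)) -> ((x*(2+x))*((x+z)*5))
Fixed point: ((x*(2+x))*((x+z)*5))

Answer: ((x*(2+x))*((x+z)*5))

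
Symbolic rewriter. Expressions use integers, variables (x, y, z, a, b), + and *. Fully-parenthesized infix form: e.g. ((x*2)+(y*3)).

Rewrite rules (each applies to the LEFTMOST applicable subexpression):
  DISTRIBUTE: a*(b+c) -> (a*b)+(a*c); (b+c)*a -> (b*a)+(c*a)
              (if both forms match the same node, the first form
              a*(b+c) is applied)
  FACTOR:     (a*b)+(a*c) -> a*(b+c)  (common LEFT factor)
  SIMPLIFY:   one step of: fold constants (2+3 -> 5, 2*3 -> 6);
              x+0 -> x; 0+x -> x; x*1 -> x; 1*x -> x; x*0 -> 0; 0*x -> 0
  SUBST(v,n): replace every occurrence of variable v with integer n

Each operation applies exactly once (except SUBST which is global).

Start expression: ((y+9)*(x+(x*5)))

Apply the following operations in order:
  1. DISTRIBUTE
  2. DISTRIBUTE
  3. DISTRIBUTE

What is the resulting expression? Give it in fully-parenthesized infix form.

Start: ((y+9)*(x+(x*5)))
Apply DISTRIBUTE at root (target: ((y+9)*(x+(x*5)))): ((y+9)*(x+(x*5))) -> (((y+9)*x)+((y+9)*(x*5)))
Apply DISTRIBUTE at L (target: ((y+9)*x)): (((y+9)*x)+((y+9)*(x*5))) -> (((y*x)+(9*x))+((y+9)*(x*5)))
Apply DISTRIBUTE at R (target: ((y+9)*(x*5))): (((y*x)+(9*x))+((y+9)*(x*5))) -> (((y*x)+(9*x))+((y*(x*5))+(9*(x*5))))

Answer: (((y*x)+(9*x))+((y*(x*5))+(9*(x*5))))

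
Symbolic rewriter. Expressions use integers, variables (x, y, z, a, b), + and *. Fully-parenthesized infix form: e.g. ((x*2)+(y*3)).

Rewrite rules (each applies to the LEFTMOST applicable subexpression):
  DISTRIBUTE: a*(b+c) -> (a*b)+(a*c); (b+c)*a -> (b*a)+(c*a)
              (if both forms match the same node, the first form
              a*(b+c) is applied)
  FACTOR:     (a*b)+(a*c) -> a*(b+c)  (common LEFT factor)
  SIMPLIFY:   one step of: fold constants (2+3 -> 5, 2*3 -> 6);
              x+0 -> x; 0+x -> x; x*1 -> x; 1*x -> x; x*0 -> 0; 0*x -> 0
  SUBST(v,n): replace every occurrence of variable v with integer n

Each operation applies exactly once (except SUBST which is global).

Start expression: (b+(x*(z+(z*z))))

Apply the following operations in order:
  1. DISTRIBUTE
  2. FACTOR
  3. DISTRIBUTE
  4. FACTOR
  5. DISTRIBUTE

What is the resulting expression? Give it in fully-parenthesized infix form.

Start: (b+(x*(z+(z*z))))
Apply DISTRIBUTE at R (target: (x*(z+(z*z)))): (b+(x*(z+(z*z)))) -> (b+((x*z)+(x*(z*z))))
Apply FACTOR at R (target: ((x*z)+(x*(z*z)))): (b+((x*z)+(x*(z*z)))) -> (b+(x*(z+(z*z))))
Apply DISTRIBUTE at R (target: (x*(z+(z*z)))): (b+(x*(z+(z*z)))) -> (b+((x*z)+(x*(z*z))))
Apply FACTOR at R (target: ((x*z)+(x*(z*z)))): (b+((x*z)+(x*(z*z)))) -> (b+(x*(z+(z*z))))
Apply DISTRIBUTE at R (target: (x*(z+(z*z)))): (b+(x*(z+(z*z)))) -> (b+((x*z)+(x*(z*z))))

Answer: (b+((x*z)+(x*(z*z))))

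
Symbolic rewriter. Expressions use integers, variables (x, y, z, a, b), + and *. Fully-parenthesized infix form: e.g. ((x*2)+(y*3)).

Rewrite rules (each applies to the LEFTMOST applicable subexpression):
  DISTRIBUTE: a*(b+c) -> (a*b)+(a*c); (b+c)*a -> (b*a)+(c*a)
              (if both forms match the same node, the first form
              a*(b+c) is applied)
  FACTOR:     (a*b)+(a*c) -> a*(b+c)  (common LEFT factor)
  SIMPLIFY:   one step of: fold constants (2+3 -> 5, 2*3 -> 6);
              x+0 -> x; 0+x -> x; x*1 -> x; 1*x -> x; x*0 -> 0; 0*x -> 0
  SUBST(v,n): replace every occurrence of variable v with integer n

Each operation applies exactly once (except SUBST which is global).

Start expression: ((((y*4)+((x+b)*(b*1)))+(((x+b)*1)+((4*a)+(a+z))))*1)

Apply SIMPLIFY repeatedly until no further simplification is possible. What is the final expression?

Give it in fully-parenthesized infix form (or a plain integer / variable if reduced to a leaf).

Answer: (((y*4)+((x+b)*b))+((x+b)+((4*a)+(a+z))))

Derivation:
Start: ((((y*4)+((x+b)*(b*1)))+(((x+b)*1)+((4*a)+(a+z))))*1)
Step 1: at root: ((((y*4)+((x+b)*(b*1)))+(((x+b)*1)+((4*a)+(a+z))))*1) -> (((y*4)+((x+b)*(b*1)))+(((x+b)*1)+((4*a)+(a+z)))); overall: ((((y*4)+((x+b)*(b*1)))+(((x+b)*1)+((4*a)+(a+z))))*1) -> (((y*4)+((x+b)*(b*1)))+(((x+b)*1)+((4*a)+(a+z))))
Step 2: at LRR: (b*1) -> b; overall: (((y*4)+((x+b)*(b*1)))+(((x+b)*1)+((4*a)+(a+z)))) -> (((y*4)+((x+b)*b))+(((x+b)*1)+((4*a)+(a+z))))
Step 3: at RL: ((x+b)*1) -> (x+b); overall: (((y*4)+((x+b)*b))+(((x+b)*1)+((4*a)+(a+z)))) -> (((y*4)+((x+b)*b))+((x+b)+((4*a)+(a+z))))
Fixed point: (((y*4)+((x+b)*b))+((x+b)+((4*a)+(a+z))))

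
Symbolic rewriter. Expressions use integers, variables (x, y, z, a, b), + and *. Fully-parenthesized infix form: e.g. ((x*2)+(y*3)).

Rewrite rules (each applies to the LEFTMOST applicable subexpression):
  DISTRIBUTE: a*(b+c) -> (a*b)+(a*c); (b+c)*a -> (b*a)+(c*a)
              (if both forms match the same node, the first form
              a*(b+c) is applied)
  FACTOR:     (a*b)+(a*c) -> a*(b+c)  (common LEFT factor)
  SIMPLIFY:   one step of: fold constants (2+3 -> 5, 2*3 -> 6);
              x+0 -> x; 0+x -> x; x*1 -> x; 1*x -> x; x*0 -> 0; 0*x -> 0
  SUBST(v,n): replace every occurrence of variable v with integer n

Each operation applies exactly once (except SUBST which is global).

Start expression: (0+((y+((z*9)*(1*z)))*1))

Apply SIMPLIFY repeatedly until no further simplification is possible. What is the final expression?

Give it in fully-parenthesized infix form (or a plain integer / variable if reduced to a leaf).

Answer: (y+((z*9)*z))

Derivation:
Start: (0+((y+((z*9)*(1*z)))*1))
Step 1: at root: (0+((y+((z*9)*(1*z)))*1)) -> ((y+((z*9)*(1*z)))*1); overall: (0+((y+((z*9)*(1*z)))*1)) -> ((y+((z*9)*(1*z)))*1)
Step 2: at root: ((y+((z*9)*(1*z)))*1) -> (y+((z*9)*(1*z))); overall: ((y+((z*9)*(1*z)))*1) -> (y+((z*9)*(1*z)))
Step 3: at RR: (1*z) -> z; overall: (y+((z*9)*(1*z))) -> (y+((z*9)*z))
Fixed point: (y+((z*9)*z))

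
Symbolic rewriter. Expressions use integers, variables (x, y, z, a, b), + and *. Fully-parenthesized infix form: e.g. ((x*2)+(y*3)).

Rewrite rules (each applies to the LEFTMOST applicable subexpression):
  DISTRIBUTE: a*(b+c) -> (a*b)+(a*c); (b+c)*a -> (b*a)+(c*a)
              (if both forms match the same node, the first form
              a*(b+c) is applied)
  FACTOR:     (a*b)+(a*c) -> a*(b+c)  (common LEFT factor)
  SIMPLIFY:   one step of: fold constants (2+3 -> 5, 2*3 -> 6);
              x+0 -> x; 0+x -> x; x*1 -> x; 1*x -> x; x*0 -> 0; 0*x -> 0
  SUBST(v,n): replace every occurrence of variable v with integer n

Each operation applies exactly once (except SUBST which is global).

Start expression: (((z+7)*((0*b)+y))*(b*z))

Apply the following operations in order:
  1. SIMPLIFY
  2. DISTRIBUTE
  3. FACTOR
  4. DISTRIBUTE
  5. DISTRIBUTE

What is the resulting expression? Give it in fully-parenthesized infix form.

Answer: ((((z+7)*0)*(b*z))+(((z+7)*y)*(b*z)))

Derivation:
Start: (((z+7)*((0*b)+y))*(b*z))
Apply SIMPLIFY at LRL (target: (0*b)): (((z+7)*((0*b)+y))*(b*z)) -> (((z+7)*(0+y))*(b*z))
Apply DISTRIBUTE at L (target: ((z+7)*(0+y))): (((z+7)*(0+y))*(b*z)) -> ((((z+7)*0)+((z+7)*y))*(b*z))
Apply FACTOR at L (target: (((z+7)*0)+((z+7)*y))): ((((z+7)*0)+((z+7)*y))*(b*z)) -> (((z+7)*(0+y))*(b*z))
Apply DISTRIBUTE at L (target: ((z+7)*(0+y))): (((z+7)*(0+y))*(b*z)) -> ((((z+7)*0)+((z+7)*y))*(b*z))
Apply DISTRIBUTE at root (target: ((((z+7)*0)+((z+7)*y))*(b*z))): ((((z+7)*0)+((z+7)*y))*(b*z)) -> ((((z+7)*0)*(b*z))+(((z+7)*y)*(b*z)))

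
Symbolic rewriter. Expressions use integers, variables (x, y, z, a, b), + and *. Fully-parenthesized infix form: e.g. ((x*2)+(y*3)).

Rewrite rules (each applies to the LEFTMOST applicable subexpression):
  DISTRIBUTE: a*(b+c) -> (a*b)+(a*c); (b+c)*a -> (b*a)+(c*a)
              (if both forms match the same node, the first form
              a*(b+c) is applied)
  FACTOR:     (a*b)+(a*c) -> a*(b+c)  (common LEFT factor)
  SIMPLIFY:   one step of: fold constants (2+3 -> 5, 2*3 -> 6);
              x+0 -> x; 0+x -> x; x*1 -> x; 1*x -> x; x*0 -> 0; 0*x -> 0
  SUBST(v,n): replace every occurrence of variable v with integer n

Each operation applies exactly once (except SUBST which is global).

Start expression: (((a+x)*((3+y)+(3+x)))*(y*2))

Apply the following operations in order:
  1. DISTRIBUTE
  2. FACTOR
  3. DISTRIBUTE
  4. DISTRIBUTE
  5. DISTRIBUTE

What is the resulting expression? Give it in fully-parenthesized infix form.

Start: (((a+x)*((3+y)+(3+x)))*(y*2))
Apply DISTRIBUTE at L (target: ((a+x)*((3+y)+(3+x)))): (((a+x)*((3+y)+(3+x)))*(y*2)) -> ((((a+x)*(3+y))+((a+x)*(3+x)))*(y*2))
Apply FACTOR at L (target: (((a+x)*(3+y))+((a+x)*(3+x)))): ((((a+x)*(3+y))+((a+x)*(3+x)))*(y*2)) -> (((a+x)*((3+y)+(3+x)))*(y*2))
Apply DISTRIBUTE at L (target: ((a+x)*((3+y)+(3+x)))): (((a+x)*((3+y)+(3+x)))*(y*2)) -> ((((a+x)*(3+y))+((a+x)*(3+x)))*(y*2))
Apply DISTRIBUTE at root (target: ((((a+x)*(3+y))+((a+x)*(3+x)))*(y*2))): ((((a+x)*(3+y))+((a+x)*(3+x)))*(y*2)) -> ((((a+x)*(3+y))*(y*2))+(((a+x)*(3+x))*(y*2)))
Apply DISTRIBUTE at LL (target: ((a+x)*(3+y))): ((((a+x)*(3+y))*(y*2))+(((a+x)*(3+x))*(y*2))) -> (((((a+x)*3)+((a+x)*y))*(y*2))+(((a+x)*(3+x))*(y*2)))

Answer: (((((a+x)*3)+((a+x)*y))*(y*2))+(((a+x)*(3+x))*(y*2)))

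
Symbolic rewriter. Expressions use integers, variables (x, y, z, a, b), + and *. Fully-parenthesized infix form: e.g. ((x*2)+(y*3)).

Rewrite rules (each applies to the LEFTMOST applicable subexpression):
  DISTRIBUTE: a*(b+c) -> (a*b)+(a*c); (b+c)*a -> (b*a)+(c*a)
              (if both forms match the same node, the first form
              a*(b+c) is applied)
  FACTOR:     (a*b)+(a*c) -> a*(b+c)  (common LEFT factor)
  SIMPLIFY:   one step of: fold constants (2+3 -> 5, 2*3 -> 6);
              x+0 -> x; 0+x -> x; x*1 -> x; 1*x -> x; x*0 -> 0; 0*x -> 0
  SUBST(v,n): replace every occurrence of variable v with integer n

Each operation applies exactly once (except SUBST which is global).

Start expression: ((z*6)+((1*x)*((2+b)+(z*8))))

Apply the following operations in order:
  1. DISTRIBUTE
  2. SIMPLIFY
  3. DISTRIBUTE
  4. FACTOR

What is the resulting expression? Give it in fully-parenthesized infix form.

Start: ((z*6)+((1*x)*((2+b)+(z*8))))
Apply DISTRIBUTE at R (target: ((1*x)*((2+b)+(z*8)))): ((z*6)+((1*x)*((2+b)+(z*8)))) -> ((z*6)+(((1*x)*(2+b))+((1*x)*(z*8))))
Apply SIMPLIFY at RLL (target: (1*x)): ((z*6)+(((1*x)*(2+b))+((1*x)*(z*8)))) -> ((z*6)+((x*(2+b))+((1*x)*(z*8))))
Apply DISTRIBUTE at RL (target: (x*(2+b))): ((z*6)+((x*(2+b))+((1*x)*(z*8)))) -> ((z*6)+(((x*2)+(x*b))+((1*x)*(z*8))))
Apply FACTOR at RL (target: ((x*2)+(x*b))): ((z*6)+(((x*2)+(x*b))+((1*x)*(z*8)))) -> ((z*6)+((x*(2+b))+((1*x)*(z*8))))

Answer: ((z*6)+((x*(2+b))+((1*x)*(z*8))))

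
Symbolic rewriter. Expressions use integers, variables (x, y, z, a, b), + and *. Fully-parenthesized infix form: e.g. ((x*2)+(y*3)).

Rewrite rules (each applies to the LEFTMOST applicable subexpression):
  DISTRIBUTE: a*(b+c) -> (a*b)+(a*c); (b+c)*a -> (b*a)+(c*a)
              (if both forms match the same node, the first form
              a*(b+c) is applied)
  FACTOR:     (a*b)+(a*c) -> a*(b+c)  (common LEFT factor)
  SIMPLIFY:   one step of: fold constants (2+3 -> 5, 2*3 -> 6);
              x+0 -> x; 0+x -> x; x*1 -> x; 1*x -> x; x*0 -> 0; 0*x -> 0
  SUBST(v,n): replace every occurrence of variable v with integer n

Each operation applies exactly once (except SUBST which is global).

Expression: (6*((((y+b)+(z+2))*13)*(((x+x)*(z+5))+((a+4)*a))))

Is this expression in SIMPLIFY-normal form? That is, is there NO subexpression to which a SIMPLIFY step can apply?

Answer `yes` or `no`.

Answer: yes

Derivation:
Expression: (6*((((y+b)+(z+2))*13)*(((x+x)*(z+5))+((a+4)*a))))
Scanning for simplifiable subexpressions (pre-order)...
  at root: (6*((((y+b)+(z+2))*13)*(((x+x)*(z+5))+((a+4)*a)))) (not simplifiable)
  at R: ((((y+b)+(z+2))*13)*(((x+x)*(z+5))+((a+4)*a))) (not simplifiable)
  at RL: (((y+b)+(z+2))*13) (not simplifiable)
  at RLL: ((y+b)+(z+2)) (not simplifiable)
  at RLLL: (y+b) (not simplifiable)
  at RLLR: (z+2) (not simplifiable)
  at RR: (((x+x)*(z+5))+((a+4)*a)) (not simplifiable)
  at RRL: ((x+x)*(z+5)) (not simplifiable)
  at RRLL: (x+x) (not simplifiable)
  at RRLR: (z+5) (not simplifiable)
  at RRR: ((a+4)*a) (not simplifiable)
  at RRRL: (a+4) (not simplifiable)
Result: no simplifiable subexpression found -> normal form.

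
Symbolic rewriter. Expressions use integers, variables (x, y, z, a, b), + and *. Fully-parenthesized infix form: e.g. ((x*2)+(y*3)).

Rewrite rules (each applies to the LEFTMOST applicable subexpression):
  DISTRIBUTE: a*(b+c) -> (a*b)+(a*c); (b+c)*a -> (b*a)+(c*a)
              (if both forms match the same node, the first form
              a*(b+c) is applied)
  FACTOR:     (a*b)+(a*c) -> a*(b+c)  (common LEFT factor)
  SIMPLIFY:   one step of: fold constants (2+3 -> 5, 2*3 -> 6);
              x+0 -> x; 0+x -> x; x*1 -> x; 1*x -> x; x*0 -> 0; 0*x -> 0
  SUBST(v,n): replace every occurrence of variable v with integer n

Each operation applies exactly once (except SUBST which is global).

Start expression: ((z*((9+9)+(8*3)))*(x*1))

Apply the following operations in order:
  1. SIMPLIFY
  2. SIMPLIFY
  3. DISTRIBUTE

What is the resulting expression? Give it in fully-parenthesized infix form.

Start: ((z*((9+9)+(8*3)))*(x*1))
Apply SIMPLIFY at LRL (target: (9+9)): ((z*((9+9)+(8*3)))*(x*1)) -> ((z*(18+(8*3)))*(x*1))
Apply SIMPLIFY at LRR (target: (8*3)): ((z*(18+(8*3)))*(x*1)) -> ((z*(18+24))*(x*1))
Apply DISTRIBUTE at L (target: (z*(18+24))): ((z*(18+24))*(x*1)) -> (((z*18)+(z*24))*(x*1))

Answer: (((z*18)+(z*24))*(x*1))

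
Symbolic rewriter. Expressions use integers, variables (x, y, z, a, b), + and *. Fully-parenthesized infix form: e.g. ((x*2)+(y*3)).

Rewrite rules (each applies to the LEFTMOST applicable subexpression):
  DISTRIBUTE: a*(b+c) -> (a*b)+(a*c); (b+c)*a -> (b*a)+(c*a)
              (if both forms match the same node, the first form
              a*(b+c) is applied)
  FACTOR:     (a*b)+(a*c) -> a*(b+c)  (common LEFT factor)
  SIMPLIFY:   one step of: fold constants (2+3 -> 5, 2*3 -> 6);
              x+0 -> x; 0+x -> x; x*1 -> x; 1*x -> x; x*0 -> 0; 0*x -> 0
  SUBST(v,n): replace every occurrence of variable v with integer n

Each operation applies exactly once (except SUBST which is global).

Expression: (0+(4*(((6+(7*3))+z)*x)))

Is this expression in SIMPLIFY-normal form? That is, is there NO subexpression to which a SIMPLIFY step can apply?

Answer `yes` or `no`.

Answer: no

Derivation:
Expression: (0+(4*(((6+(7*3))+z)*x)))
Scanning for simplifiable subexpressions (pre-order)...
  at root: (0+(4*(((6+(7*3))+z)*x))) (SIMPLIFIABLE)
  at R: (4*(((6+(7*3))+z)*x)) (not simplifiable)
  at RR: (((6+(7*3))+z)*x) (not simplifiable)
  at RRL: ((6+(7*3))+z) (not simplifiable)
  at RRLL: (6+(7*3)) (not simplifiable)
  at RRLLR: (7*3) (SIMPLIFIABLE)
Found simplifiable subexpr at path root: (0+(4*(((6+(7*3))+z)*x)))
One SIMPLIFY step would give: (4*(((6+(7*3))+z)*x))
-> NOT in normal form.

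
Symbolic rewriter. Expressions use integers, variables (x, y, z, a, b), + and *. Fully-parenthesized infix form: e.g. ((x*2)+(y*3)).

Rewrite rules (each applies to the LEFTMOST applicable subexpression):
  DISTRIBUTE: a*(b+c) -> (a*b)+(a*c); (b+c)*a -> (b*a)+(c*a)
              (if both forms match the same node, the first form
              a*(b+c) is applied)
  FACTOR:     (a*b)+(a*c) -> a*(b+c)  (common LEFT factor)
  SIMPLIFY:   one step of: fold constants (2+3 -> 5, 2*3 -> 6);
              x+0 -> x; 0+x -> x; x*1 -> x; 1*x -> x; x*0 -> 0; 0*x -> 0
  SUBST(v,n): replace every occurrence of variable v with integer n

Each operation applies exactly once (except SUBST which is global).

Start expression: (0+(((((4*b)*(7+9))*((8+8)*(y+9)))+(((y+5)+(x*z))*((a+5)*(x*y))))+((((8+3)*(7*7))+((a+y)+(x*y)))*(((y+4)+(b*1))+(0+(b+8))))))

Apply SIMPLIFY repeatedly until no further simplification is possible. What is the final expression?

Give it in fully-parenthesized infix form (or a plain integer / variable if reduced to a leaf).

Answer: (((((4*b)*16)*(16*(y+9)))+(((y+5)+(x*z))*((a+5)*(x*y))))+((539+((a+y)+(x*y)))*(((y+4)+b)+(b+8))))

Derivation:
Start: (0+(((((4*b)*(7+9))*((8+8)*(y+9)))+(((y+5)+(x*z))*((a+5)*(x*y))))+((((8+3)*(7*7))+((a+y)+(x*y)))*(((y+4)+(b*1))+(0+(b+8))))))
Step 1: at root: (0+(((((4*b)*(7+9))*((8+8)*(y+9)))+(((y+5)+(x*z))*((a+5)*(x*y))))+((((8+3)*(7*7))+((a+y)+(x*y)))*(((y+4)+(b*1))+(0+(b+8)))))) -> (((((4*b)*(7+9))*((8+8)*(y+9)))+(((y+5)+(x*z))*((a+5)*(x*y))))+((((8+3)*(7*7))+((a+y)+(x*y)))*(((y+4)+(b*1))+(0+(b+8))))); overall: (0+(((((4*b)*(7+9))*((8+8)*(y+9)))+(((y+5)+(x*z))*((a+5)*(x*y))))+((((8+3)*(7*7))+((a+y)+(x*y)))*(((y+4)+(b*1))+(0+(b+8)))))) -> (((((4*b)*(7+9))*((8+8)*(y+9)))+(((y+5)+(x*z))*((a+5)*(x*y))))+((((8+3)*(7*7))+((a+y)+(x*y)))*(((y+4)+(b*1))+(0+(b+8)))))
Step 2: at LLLR: (7+9) -> 16; overall: (((((4*b)*(7+9))*((8+8)*(y+9)))+(((y+5)+(x*z))*((a+5)*(x*y))))+((((8+3)*(7*7))+((a+y)+(x*y)))*(((y+4)+(b*1))+(0+(b+8))))) -> (((((4*b)*16)*((8+8)*(y+9)))+(((y+5)+(x*z))*((a+5)*(x*y))))+((((8+3)*(7*7))+((a+y)+(x*y)))*(((y+4)+(b*1))+(0+(b+8)))))
Step 3: at LLRL: (8+8) -> 16; overall: (((((4*b)*16)*((8+8)*(y+9)))+(((y+5)+(x*z))*((a+5)*(x*y))))+((((8+3)*(7*7))+((a+y)+(x*y)))*(((y+4)+(b*1))+(0+(b+8))))) -> (((((4*b)*16)*(16*(y+9)))+(((y+5)+(x*z))*((a+5)*(x*y))))+((((8+3)*(7*7))+((a+y)+(x*y)))*(((y+4)+(b*1))+(0+(b+8)))))
Step 4: at RLLL: (8+3) -> 11; overall: (((((4*b)*16)*(16*(y+9)))+(((y+5)+(x*z))*((a+5)*(x*y))))+((((8+3)*(7*7))+((a+y)+(x*y)))*(((y+4)+(b*1))+(0+(b+8))))) -> (((((4*b)*16)*(16*(y+9)))+(((y+5)+(x*z))*((a+5)*(x*y))))+(((11*(7*7))+((a+y)+(x*y)))*(((y+4)+(b*1))+(0+(b+8)))))
Step 5: at RLLR: (7*7) -> 49; overall: (((((4*b)*16)*(16*(y+9)))+(((y+5)+(x*z))*((a+5)*(x*y))))+(((11*(7*7))+((a+y)+(x*y)))*(((y+4)+(b*1))+(0+(b+8))))) -> (((((4*b)*16)*(16*(y+9)))+(((y+5)+(x*z))*((a+5)*(x*y))))+(((11*49)+((a+y)+(x*y)))*(((y+4)+(b*1))+(0+(b+8)))))
Step 6: at RLL: (11*49) -> 539; overall: (((((4*b)*16)*(16*(y+9)))+(((y+5)+(x*z))*((a+5)*(x*y))))+(((11*49)+((a+y)+(x*y)))*(((y+4)+(b*1))+(0+(b+8))))) -> (((((4*b)*16)*(16*(y+9)))+(((y+5)+(x*z))*((a+5)*(x*y))))+((539+((a+y)+(x*y)))*(((y+4)+(b*1))+(0+(b+8)))))
Step 7: at RRLR: (b*1) -> b; overall: (((((4*b)*16)*(16*(y+9)))+(((y+5)+(x*z))*((a+5)*(x*y))))+((539+((a+y)+(x*y)))*(((y+4)+(b*1))+(0+(b+8))))) -> (((((4*b)*16)*(16*(y+9)))+(((y+5)+(x*z))*((a+5)*(x*y))))+((539+((a+y)+(x*y)))*(((y+4)+b)+(0+(b+8)))))
Step 8: at RRR: (0+(b+8)) -> (b+8); overall: (((((4*b)*16)*(16*(y+9)))+(((y+5)+(x*z))*((a+5)*(x*y))))+((539+((a+y)+(x*y)))*(((y+4)+b)+(0+(b+8))))) -> (((((4*b)*16)*(16*(y+9)))+(((y+5)+(x*z))*((a+5)*(x*y))))+((539+((a+y)+(x*y)))*(((y+4)+b)+(b+8))))
Fixed point: (((((4*b)*16)*(16*(y+9)))+(((y+5)+(x*z))*((a+5)*(x*y))))+((539+((a+y)+(x*y)))*(((y+4)+b)+(b+8))))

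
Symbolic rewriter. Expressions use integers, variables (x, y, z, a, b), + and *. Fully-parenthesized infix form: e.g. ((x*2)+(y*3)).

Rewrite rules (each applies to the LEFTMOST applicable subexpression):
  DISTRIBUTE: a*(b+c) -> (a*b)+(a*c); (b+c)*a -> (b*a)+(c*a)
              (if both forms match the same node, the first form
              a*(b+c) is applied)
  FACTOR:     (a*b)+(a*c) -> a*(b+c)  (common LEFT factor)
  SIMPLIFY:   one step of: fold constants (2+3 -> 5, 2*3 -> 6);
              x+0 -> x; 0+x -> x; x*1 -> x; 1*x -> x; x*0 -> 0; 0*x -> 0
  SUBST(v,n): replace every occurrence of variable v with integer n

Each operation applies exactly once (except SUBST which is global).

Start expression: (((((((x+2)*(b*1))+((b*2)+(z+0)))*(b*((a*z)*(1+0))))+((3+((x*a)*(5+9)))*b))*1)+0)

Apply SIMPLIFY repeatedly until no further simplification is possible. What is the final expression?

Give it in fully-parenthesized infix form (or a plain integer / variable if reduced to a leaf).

Answer: (((((x+2)*b)+((b*2)+z))*(b*(a*z)))+((3+((x*a)*14))*b))

Derivation:
Start: (((((((x+2)*(b*1))+((b*2)+(z+0)))*(b*((a*z)*(1+0))))+((3+((x*a)*(5+9)))*b))*1)+0)
Step 1: at root: (((((((x+2)*(b*1))+((b*2)+(z+0)))*(b*((a*z)*(1+0))))+((3+((x*a)*(5+9)))*b))*1)+0) -> ((((((x+2)*(b*1))+((b*2)+(z+0)))*(b*((a*z)*(1+0))))+((3+((x*a)*(5+9)))*b))*1); overall: (((((((x+2)*(b*1))+((b*2)+(z+0)))*(b*((a*z)*(1+0))))+((3+((x*a)*(5+9)))*b))*1)+0) -> ((((((x+2)*(b*1))+((b*2)+(z+0)))*(b*((a*z)*(1+0))))+((3+((x*a)*(5+9)))*b))*1)
Step 2: at root: ((((((x+2)*(b*1))+((b*2)+(z+0)))*(b*((a*z)*(1+0))))+((3+((x*a)*(5+9)))*b))*1) -> (((((x+2)*(b*1))+((b*2)+(z+0)))*(b*((a*z)*(1+0))))+((3+((x*a)*(5+9)))*b)); overall: ((((((x+2)*(b*1))+((b*2)+(z+0)))*(b*((a*z)*(1+0))))+((3+((x*a)*(5+9)))*b))*1) -> (((((x+2)*(b*1))+((b*2)+(z+0)))*(b*((a*z)*(1+0))))+((3+((x*a)*(5+9)))*b))
Step 3: at LLLR: (b*1) -> b; overall: (((((x+2)*(b*1))+((b*2)+(z+0)))*(b*((a*z)*(1+0))))+((3+((x*a)*(5+9)))*b)) -> (((((x+2)*b)+((b*2)+(z+0)))*(b*((a*z)*(1+0))))+((3+((x*a)*(5+9)))*b))
Step 4: at LLRR: (z+0) -> z; overall: (((((x+2)*b)+((b*2)+(z+0)))*(b*((a*z)*(1+0))))+((3+((x*a)*(5+9)))*b)) -> (((((x+2)*b)+((b*2)+z))*(b*((a*z)*(1+0))))+((3+((x*a)*(5+9)))*b))
Step 5: at LRRR: (1+0) -> 1; overall: (((((x+2)*b)+((b*2)+z))*(b*((a*z)*(1+0))))+((3+((x*a)*(5+9)))*b)) -> (((((x+2)*b)+((b*2)+z))*(b*((a*z)*1)))+((3+((x*a)*(5+9)))*b))
Step 6: at LRR: ((a*z)*1) -> (a*z); overall: (((((x+2)*b)+((b*2)+z))*(b*((a*z)*1)))+((3+((x*a)*(5+9)))*b)) -> (((((x+2)*b)+((b*2)+z))*(b*(a*z)))+((3+((x*a)*(5+9)))*b))
Step 7: at RLRR: (5+9) -> 14; overall: (((((x+2)*b)+((b*2)+z))*(b*(a*z)))+((3+((x*a)*(5+9)))*b)) -> (((((x+2)*b)+((b*2)+z))*(b*(a*z)))+((3+((x*a)*14))*b))
Fixed point: (((((x+2)*b)+((b*2)+z))*(b*(a*z)))+((3+((x*a)*14))*b))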